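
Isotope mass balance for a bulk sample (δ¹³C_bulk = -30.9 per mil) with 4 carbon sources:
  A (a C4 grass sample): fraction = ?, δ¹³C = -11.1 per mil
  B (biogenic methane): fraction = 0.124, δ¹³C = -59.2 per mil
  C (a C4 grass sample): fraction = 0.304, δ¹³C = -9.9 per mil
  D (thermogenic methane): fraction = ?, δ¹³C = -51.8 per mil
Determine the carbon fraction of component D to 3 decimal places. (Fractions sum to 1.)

Let f_D and f_A be the unknown fractions; fractions sum to 1 so f_D + f_A = 0.572.
Mass balance: Σ fᵢ·δᵢ = δ_bulk ⇒ f_D·(-51.8) + f_A·(-11.1) = -30.9 − (-10.350) = -20.550
Substitute f_A = 0.572 − f_D:
f_D·(-51.8 − -11.1) = -20.550 − 0.572×(-11.1) = -14.200
f_D = -14.200 / -40.7 = 0.3489

0.349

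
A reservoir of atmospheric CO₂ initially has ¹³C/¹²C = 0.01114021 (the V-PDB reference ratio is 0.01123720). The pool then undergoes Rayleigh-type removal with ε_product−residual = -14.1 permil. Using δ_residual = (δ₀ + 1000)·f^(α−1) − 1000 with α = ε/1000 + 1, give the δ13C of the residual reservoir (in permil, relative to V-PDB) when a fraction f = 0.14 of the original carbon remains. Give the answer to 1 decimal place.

δ₀ = (0.01114021/0.01123720 − 1)×1000 = (0.991369 − 1)×1000 = -8.631 permil
α − 1 = ε/1000 = -0.0141
f^(α−1) = 0.14^(-0.0141) = 1.028110
δ_res = (-8.631 + 1000) × 1.028110 − 1000 = 1019.236 − 1000 = 19.24 permil

19.2 permil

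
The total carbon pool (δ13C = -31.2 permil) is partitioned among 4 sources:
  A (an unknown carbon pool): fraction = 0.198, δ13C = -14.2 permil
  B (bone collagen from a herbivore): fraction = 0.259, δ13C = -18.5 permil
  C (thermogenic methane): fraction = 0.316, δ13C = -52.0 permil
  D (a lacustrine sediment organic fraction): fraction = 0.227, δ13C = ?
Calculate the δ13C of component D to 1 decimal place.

Isotope mass balance: δ_bulk = Σ fᵢ·δᵢ.
-31.2 = 0.198×(-14.2) + 0.259×(-18.5) + 0.316×(-52.0) + 0.227×δ_D
0.227·δ_D = -31.2 − (-24.035) = -7.165
δ_D = -7.165 / 0.227 = -31.56 permil

-31.6 permil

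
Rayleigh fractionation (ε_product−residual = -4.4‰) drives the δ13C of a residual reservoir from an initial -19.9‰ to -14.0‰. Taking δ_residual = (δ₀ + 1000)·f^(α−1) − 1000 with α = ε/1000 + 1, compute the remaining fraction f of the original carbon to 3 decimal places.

0.256

α − 1 = ε/1000 = -0.0044
(δ_res + 1000)/(δ₀ + 1000) = (-14.0 + 1000)/(-19.9 + 1000) = 986.0/980.1 = 1.006020
f = 1.006020^(1/-0.0044) = exp(ln(1.006020)/-0.0044) = exp(0.00600/-0.0044)
f = exp(-1.3640) = 0.2556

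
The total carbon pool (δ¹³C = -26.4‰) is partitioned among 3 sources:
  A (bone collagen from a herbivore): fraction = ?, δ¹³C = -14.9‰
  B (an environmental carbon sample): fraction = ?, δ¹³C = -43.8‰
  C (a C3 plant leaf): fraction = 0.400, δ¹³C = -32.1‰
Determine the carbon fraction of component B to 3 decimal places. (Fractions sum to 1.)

0.160

Let f_B and f_A be the unknown fractions; fractions sum to 1 so f_B + f_A = 0.600.
Mass balance: Σ fᵢ·δᵢ = δ_bulk ⇒ f_B·(-43.8) + f_A·(-14.9) = -26.4 − (-12.840) = -13.560
Substitute f_A = 0.600 − f_B:
f_B·(-43.8 − -14.9) = -13.560 − 0.600×(-14.9) = -4.620
f_B = -4.620 / -28.9 = 0.1599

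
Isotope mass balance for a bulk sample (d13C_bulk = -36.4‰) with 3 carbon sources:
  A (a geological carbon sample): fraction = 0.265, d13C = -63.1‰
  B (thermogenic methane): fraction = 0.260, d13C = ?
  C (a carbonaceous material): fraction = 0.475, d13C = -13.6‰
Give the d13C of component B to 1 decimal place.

Isotope mass balance: δ_bulk = Σ fᵢ·δᵢ.
-36.4 = 0.265×(-63.1) + 0.260×δ_B + 0.475×(-13.6)
0.260·δ_B = -36.4 − (-23.182) = -13.218
δ_B = -13.218 / 0.260 = -50.84‰

-50.8‰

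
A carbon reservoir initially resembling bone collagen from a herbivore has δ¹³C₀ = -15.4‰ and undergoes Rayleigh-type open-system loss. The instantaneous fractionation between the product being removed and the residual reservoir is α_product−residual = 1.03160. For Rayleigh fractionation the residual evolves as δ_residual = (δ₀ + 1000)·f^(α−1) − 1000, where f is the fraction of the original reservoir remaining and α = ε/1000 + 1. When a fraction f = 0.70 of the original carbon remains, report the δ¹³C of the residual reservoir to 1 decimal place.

Rayleigh residual: δ_res = (δ₀ + 1000)·f^(α−1) − 1000
α − 1 = 0.03160
f^(α−1) = 0.70^(0.03160) = 0.988792
δ_res = (-15.4 + 1000) × 0.988792 − 1000 = 973.565 − 1000 = -26.44‰

-26.4‰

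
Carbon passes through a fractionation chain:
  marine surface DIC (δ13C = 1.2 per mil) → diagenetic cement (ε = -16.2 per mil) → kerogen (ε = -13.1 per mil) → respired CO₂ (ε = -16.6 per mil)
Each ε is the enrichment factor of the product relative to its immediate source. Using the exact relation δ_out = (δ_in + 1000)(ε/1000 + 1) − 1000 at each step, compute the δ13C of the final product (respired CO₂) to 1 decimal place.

step 1: δ = (1.20 + 1000)·(-16.2/1000 + 1) − 1000 = -15.02 per mil
step 2: δ = (-15.02 + 1000)·(-13.1/1000 + 1) − 1000 = -27.92 per mil
step 3: δ = (-27.92 + 1000)·(-16.6/1000 + 1) − 1000 = -44.06 per mil

-44.1 per mil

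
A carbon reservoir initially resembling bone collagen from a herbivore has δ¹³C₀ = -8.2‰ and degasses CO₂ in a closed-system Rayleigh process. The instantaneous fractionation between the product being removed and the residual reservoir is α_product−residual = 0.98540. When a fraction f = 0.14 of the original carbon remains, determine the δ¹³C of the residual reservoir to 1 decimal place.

20.7‰

Rayleigh residual: δ_res = (δ₀ + 1000)·f^(α−1) − 1000
α − 1 = -0.01460
f^(α−1) = 0.14^(-0.01460) = 1.029121
δ_res = (-8.2 + 1000) × 1.029121 − 1000 = 1020.682 − 1000 = 20.68‰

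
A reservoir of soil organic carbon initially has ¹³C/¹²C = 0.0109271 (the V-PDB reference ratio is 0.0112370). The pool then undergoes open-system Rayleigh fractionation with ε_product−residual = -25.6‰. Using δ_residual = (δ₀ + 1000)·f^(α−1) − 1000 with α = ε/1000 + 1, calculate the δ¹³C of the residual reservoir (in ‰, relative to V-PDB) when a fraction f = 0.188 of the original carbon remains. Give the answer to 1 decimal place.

δ₀ = (0.0109271/0.0112370 − 1)×1000 = (0.972421 − 1)×1000 = -27.579‰
α − 1 = ε/1000 = -0.0256
f^(α−1) = 0.188^(-0.0256) = 1.043714
δ_res = (-27.579 + 1000) × 1.043714 − 1000 = 1014.930 − 1000 = 14.93‰

14.9‰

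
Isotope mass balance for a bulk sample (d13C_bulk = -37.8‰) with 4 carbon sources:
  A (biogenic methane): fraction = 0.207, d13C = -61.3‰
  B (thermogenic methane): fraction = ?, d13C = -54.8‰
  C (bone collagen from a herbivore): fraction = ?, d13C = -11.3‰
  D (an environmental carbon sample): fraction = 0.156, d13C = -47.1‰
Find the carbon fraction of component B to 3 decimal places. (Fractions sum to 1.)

Let f_B and f_C be the unknown fractions; fractions sum to 1 so f_B + f_C = 0.637.
Mass balance: Σ fᵢ·δᵢ = δ_bulk ⇒ f_B·(-54.8) + f_C·(-11.3) = -37.8 − (-20.037) = -17.763
Substitute f_C = 0.637 − f_B:
f_B·(-54.8 − -11.3) = -17.763 − 0.637×(-11.3) = -10.565
f_B = -10.565 / -43.5 = 0.2429

0.243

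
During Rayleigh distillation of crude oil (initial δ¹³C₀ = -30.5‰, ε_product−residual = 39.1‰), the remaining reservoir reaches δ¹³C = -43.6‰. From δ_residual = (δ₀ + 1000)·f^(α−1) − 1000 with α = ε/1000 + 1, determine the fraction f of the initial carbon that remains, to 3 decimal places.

α − 1 = ε/1000 = 0.0391
(δ_res + 1000)/(δ₀ + 1000) = (-43.6 + 1000)/(-30.5 + 1000) = 956.4/969.5 = 0.986488
f = 0.986488^(1/0.0391) = exp(ln(0.986488)/0.0391) = exp(-0.01360/0.0391)
f = exp(-0.3479) = 0.7061

0.706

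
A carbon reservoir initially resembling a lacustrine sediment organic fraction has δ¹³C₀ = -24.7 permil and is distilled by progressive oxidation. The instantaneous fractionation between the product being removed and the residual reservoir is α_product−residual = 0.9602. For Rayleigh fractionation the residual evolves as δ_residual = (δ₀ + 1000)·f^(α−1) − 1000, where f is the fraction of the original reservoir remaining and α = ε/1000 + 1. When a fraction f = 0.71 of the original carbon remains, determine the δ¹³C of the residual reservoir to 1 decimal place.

Rayleigh residual: δ_res = (δ₀ + 1000)·f^(α−1) − 1000
α − 1 = -0.03980
f^(α−1) = 0.71^(-0.03980) = 1.013724
δ_res = (-24.7 + 1000) × 1.013724 − 1000 = 988.685 − 1000 = -11.31 permil

-11.3 permil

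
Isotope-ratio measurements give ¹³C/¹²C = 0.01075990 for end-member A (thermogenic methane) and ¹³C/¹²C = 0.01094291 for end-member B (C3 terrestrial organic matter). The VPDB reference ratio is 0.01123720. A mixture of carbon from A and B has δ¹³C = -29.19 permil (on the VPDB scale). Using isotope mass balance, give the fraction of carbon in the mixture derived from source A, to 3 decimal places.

0.184

δ_A = (0.01075990/0.01123720 − 1)×1000 = (0.957525 − 1)×1000 = -42.475 permil
δ_B = (0.01094291/0.01123720 − 1)×1000 = (0.973811 − 1)×1000 = -26.189 permil
f_A = (δ_mix − δ_B)/(δ_A − δ_B) = (-29.19 − (-26.189))/(-42.475 − (-26.189))
f_A = -3.001 / -16.286 = 0.1843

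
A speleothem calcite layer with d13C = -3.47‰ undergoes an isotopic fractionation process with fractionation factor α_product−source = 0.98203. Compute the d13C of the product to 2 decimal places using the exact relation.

-21.38‰

δ_product = (δ_source + 1000)·α − 1000
δ_product = (-3.47 + 1000) × 0.98203 − 1000
δ_product = 978.622 − 1000 = -21.378‰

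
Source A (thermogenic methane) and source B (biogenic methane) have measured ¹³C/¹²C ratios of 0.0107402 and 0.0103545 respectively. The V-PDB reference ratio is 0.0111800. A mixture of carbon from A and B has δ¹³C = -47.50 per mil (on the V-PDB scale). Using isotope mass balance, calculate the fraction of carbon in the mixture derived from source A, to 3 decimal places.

0.763

δ_A = (0.0107402/0.0111800 − 1)×1000 = (0.960662 − 1)×1000 = -39.338 per mil
δ_B = (0.0103545/0.0111800 − 1)×1000 = (0.926163 − 1)×1000 = -73.837 per mil
f_A = (δ_mix − δ_B)/(δ_A − δ_B) = (-47.50 − (-73.837))/(-39.338 − (-73.837))
f_A = 26.337 / 34.499 = 0.7634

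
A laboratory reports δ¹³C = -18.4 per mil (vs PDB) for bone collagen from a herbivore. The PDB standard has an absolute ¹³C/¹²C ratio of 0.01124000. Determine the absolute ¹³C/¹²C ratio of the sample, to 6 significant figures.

0.0110332

R_sample = R_standard × (δ¹³C/1000 + 1)
R_sample = 0.01124000 × (-18.4/1000 + 1) = 0.01124000 × 0.981600
R_sample = 0.0110332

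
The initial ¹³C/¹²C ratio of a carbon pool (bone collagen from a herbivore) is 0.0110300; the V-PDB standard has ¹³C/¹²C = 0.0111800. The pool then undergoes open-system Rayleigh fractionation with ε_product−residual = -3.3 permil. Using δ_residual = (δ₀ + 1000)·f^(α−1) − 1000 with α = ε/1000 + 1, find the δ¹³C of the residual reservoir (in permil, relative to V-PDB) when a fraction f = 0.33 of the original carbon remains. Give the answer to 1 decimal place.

δ₀ = (0.0110300/0.0111800 − 1)×1000 = (0.986583 − 1)×1000 = -13.417 permil
α − 1 = ε/1000 = -0.0033
f^(α−1) = 0.33^(-0.0033) = 1.003665
δ_res = (-13.417 + 1000) × 1.003665 − 1000 = 990.199 − 1000 = -9.80 permil

-9.8 permil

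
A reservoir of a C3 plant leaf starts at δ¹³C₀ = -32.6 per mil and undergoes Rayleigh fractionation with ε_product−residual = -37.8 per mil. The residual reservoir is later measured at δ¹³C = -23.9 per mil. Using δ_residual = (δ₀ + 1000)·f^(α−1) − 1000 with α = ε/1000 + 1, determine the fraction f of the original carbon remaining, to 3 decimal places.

α − 1 = ε/1000 = -0.0378
(δ_res + 1000)/(δ₀ + 1000) = (-23.9 + 1000)/(-32.6 + 1000) = 976.1/967.4 = 1.008993
f = 1.008993^(1/-0.0378) = exp(ln(1.008993)/-0.0378) = exp(0.00895/-0.0378)
f = exp(-0.2369) = 0.7891

0.789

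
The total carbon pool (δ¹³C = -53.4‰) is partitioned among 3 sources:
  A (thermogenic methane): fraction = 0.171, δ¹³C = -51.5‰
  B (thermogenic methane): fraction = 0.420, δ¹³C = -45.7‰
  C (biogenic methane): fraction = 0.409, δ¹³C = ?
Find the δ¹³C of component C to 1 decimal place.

-62.1‰

Isotope mass balance: δ_bulk = Σ fᵢ·δᵢ.
-53.4 = 0.171×(-51.5) + 0.420×(-45.7) + 0.409×δ_C
0.409·δ_C = -53.4 − (-28.001) = -25.399
δ_C = -25.399 / 0.409 = -62.10‰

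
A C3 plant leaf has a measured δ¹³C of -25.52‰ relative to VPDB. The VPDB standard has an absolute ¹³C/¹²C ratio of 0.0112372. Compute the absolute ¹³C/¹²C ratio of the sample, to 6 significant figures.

0.0109504

R_sample = R_standard × (δ¹³C/1000 + 1)
R_sample = 0.0112372 × (-25.52/1000 + 1) = 0.0112372 × 0.974480
R_sample = 0.0109504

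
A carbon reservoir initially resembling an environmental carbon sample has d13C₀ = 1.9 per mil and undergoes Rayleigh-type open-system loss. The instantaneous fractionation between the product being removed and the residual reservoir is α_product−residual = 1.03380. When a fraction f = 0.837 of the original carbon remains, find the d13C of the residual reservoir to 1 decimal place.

Rayleigh residual: δ_res = (δ₀ + 1000)·f^(α−1) − 1000
α − 1 = 0.03380
f^(α−1) = 0.837^(0.03380) = 0.994004
δ_res = (1.9 + 1000) × 0.994004 − 1000 = 995.893 − 1000 = -4.11 per mil

-4.1 per mil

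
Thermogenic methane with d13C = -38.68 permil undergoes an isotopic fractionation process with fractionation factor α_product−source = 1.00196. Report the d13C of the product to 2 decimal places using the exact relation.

-36.80 permil

δ_product = (δ_source + 1000)·α − 1000
δ_product = (-38.68 + 1000) × 1.00196 − 1000
δ_product = 963.204 − 1000 = -36.796 permil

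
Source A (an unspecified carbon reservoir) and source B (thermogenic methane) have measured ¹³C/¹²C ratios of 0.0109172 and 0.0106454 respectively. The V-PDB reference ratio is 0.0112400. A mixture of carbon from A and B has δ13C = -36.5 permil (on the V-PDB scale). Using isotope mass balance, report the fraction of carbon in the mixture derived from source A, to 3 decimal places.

δ_A = (0.0109172/0.0112400 − 1)×1000 = (0.971281 − 1)×1000 = -28.719 permil
δ_B = (0.0106454/0.0112400 − 1)×1000 = (0.947100 − 1)×1000 = -52.900 permil
f_A = (δ_mix − δ_B)/(δ_A − δ_B) = (-36.5 − (-52.900))/(-28.719 − (-52.900))
f_A = 16.400 / 24.181 = 0.6782

0.678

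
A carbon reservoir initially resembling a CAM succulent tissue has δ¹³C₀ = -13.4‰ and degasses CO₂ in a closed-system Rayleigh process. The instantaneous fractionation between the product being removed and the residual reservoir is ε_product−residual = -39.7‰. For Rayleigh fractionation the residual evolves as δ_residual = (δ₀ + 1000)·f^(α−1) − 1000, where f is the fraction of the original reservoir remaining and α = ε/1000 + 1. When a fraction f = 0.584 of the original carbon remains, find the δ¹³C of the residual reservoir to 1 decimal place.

Rayleigh residual: δ_res = (δ₀ + 1000)·f^(α−1) − 1000
α = ε/1000 + 1 = 0.96030, so α − 1 = -0.03970
f^(α−1) = 0.584^(-0.03970) = 1.021582
δ_res = (-13.4 + 1000) × 1.021582 − 1000 = 1007.893 − 1000 = 7.89‰

7.9‰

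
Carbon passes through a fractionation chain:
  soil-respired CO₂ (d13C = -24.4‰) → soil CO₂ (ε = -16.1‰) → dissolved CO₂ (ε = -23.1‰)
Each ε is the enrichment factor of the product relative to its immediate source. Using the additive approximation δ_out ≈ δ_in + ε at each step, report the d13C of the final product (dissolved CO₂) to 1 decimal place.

step 1: δ ≈ -24.4 + (-16.1) = -40.5‰
step 2: δ ≈ -40.5 + (-23.1) = -63.6‰

-63.6‰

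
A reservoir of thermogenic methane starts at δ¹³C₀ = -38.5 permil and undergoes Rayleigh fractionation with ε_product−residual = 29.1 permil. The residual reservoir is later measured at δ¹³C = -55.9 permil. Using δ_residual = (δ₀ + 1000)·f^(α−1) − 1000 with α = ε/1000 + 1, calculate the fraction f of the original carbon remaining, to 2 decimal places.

α − 1 = ε/1000 = 0.0291
(δ_res + 1000)/(δ₀ + 1000) = (-55.9 + 1000)/(-38.5 + 1000) = 944.1/961.5 = 0.981903
f = 0.981903^(1/0.0291) = exp(ln(0.981903)/0.0291) = exp(-0.01826/0.0291)
f = exp(-0.6276) = 0.5339

0.53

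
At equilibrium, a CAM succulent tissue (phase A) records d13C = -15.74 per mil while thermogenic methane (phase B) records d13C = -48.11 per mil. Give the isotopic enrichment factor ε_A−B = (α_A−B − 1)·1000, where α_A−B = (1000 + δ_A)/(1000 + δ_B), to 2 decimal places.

34.01 per mil

α_A−B = (1000 + -15.74) / (1000 + -48.11) = 984.26 / 951.89 = 1.034006
ε_A−B = (1.034006 − 1) × 1000 = 34.006 per mil
(The approximation ε ≈ δ_A − δ_B would give 32.37 per mil.)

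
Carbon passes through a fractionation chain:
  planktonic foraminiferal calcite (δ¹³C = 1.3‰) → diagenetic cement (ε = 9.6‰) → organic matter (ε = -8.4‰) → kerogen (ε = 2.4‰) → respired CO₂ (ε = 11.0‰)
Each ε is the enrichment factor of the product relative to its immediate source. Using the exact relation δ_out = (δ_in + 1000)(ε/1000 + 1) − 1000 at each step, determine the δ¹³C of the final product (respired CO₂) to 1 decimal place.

15.9‰

step 1: δ = (1.30 + 1000)·(9.6/1000 + 1) − 1000 = 10.91‰
step 2: δ = (10.91 + 1000)·(-8.4/1000 + 1) − 1000 = 2.42‰
step 3: δ = (2.42 + 1000)·(2.4/1000 + 1) − 1000 = 4.83‰
step 4: δ = (4.83 + 1000)·(11.0/1000 + 1) − 1000 = 15.88‰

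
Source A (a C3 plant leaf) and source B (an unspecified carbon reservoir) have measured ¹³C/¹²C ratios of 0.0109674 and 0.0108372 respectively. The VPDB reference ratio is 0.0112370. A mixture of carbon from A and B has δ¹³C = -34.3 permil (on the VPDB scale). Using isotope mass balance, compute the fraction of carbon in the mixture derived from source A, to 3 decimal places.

δ_A = (0.0109674/0.0112370 − 1)×1000 = (0.976008 − 1)×1000 = -23.992 permil
δ_B = (0.0108372/0.0112370 − 1)×1000 = (0.964421 − 1)×1000 = -35.579 permil
f_A = (δ_mix − δ_B)/(δ_A − δ_B) = (-34.3 − (-35.579))/(-23.992 − (-35.579))
f_A = 1.279 / 11.587 = 0.1104

0.110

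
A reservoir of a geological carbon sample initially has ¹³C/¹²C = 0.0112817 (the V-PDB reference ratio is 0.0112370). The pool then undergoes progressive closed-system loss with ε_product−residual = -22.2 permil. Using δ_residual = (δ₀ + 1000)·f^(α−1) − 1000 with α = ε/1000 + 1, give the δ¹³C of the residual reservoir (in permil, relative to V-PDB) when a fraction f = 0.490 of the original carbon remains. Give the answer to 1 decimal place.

20.0 permil

δ₀ = (0.0112817/0.0112370 − 1)×1000 = (1.003978 − 1)×1000 = 3.978 permil
α − 1 = ε/1000 = -0.0222
f^(α−1) = 0.490^(-0.0222) = 1.015962
δ_res = (3.978 + 1000) × 1.015962 − 1000 = 1020.004 − 1000 = 20.00 permil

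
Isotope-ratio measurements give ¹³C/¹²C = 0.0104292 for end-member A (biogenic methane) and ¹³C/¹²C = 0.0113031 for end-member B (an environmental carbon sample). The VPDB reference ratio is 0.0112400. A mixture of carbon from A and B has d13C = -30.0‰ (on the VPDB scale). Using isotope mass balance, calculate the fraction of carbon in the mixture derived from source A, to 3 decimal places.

0.458

δ_A = (0.0104292/0.0112400 − 1)×1000 = (0.927865 − 1)×1000 = -72.135‰
δ_B = (0.0113031/0.0112400 − 1)×1000 = (1.005614 − 1)×1000 = 5.614‰
f_A = (δ_mix − δ_B)/(δ_A − δ_B) = (-30.0 − (5.614))/(-72.135 − (5.614))
f_A = -35.614 / -77.749 = 0.4581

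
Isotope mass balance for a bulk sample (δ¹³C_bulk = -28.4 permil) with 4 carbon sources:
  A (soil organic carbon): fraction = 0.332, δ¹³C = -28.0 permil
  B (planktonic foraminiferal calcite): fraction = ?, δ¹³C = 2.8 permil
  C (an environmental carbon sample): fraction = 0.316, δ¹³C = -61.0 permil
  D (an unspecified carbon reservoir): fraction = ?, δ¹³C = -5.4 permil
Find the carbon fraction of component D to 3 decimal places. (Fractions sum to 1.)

Let f_D and f_B be the unknown fractions; fractions sum to 1 so f_D + f_B = 0.352.
Mass balance: Σ fᵢ·δᵢ = δ_bulk ⇒ f_D·(-5.4) + f_B·(2.8) = -28.4 − (-28.572) = 0.172
Substitute f_B = 0.352 − f_D:
f_D·(-5.4 − 2.8) = 0.172 − 0.352×(2.8) = -0.814
f_D = -0.814 / -8.2 = 0.0992

0.099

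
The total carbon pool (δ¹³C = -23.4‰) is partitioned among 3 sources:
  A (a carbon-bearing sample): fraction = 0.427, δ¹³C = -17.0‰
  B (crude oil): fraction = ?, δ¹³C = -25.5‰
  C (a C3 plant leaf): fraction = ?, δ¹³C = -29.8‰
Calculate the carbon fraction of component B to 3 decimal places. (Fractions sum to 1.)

Let f_B and f_C be the unknown fractions; fractions sum to 1 so f_B + f_C = 0.573.
Mass balance: Σ fᵢ·δᵢ = δ_bulk ⇒ f_B·(-25.5) + f_C·(-29.8) = -23.4 − (-7.259) = -16.141
Substitute f_C = 0.573 − f_B:
f_B·(-25.5 − -29.8) = -16.141 − 0.573×(-29.8) = 0.934
f_B = 0.934 / 4.3 = 0.2173

0.217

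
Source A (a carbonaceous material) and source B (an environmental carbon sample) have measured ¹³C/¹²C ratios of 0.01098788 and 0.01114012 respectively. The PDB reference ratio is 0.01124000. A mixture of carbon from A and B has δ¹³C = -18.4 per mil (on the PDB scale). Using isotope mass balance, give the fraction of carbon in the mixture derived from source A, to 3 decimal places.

0.702

δ_A = (0.01098788/0.01124000 − 1)×1000 = (0.977569 − 1)×1000 = -22.431 per mil
δ_B = (0.01114012/0.01124000 − 1)×1000 = (0.991114 − 1)×1000 = -8.886 per mil
f_A = (δ_mix − δ_B)/(δ_A − δ_B) = (-18.4 − (-8.886))/(-22.431 − (-8.886))
f_A = -9.514 / -13.544 = 0.7024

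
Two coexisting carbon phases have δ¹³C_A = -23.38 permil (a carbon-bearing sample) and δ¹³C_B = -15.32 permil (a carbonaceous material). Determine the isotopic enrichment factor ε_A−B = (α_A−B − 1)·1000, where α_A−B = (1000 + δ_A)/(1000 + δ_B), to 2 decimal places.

-8.19 permil

α_A−B = (1000 + -23.38) / (1000 + -15.32) = 976.62 / 984.68 = 0.991815
ε_A−B = (0.991815 − 1) × 1000 = -8.185 permil
(The approximation ε ≈ δ_A − δ_B would give -8.06 permil.)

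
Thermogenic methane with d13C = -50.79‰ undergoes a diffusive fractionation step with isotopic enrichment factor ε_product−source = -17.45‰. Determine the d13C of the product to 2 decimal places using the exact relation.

-67.35‰

To first order, δ_product ≈ δ_source + ε = -68.24‰.
Exactly, δ_product = (δ_source + 1000)·(ε/1000 + 1) − 1000.
δ_product = (-50.79 + 1000) × (-17.45/1000 + 1) − 1000
δ_product = -67.354‰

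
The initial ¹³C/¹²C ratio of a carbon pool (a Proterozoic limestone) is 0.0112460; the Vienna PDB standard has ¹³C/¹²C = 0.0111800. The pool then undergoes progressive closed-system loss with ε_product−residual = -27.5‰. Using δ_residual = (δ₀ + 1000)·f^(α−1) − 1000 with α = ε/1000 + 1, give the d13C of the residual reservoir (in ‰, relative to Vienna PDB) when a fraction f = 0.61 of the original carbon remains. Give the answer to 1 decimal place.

19.7‰

δ₀ = (0.0112460/0.0111800 − 1)×1000 = (1.005903 − 1)×1000 = 5.903‰
α − 1 = ε/1000 = -0.0275
f^(α−1) = 0.61^(-0.0275) = 1.013686
δ_res = (5.903 + 1000) × 1.013686 − 1000 = 1019.670 − 1000 = 19.67‰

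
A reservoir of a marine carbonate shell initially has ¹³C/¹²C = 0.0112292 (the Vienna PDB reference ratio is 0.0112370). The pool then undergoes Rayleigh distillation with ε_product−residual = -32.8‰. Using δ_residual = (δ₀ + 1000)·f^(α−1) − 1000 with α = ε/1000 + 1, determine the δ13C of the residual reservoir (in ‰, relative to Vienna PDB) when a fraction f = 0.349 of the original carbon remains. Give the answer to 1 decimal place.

34.4‰

δ₀ = (0.0112292/0.0112370 − 1)×1000 = (0.999306 − 1)×1000 = -0.694‰
α − 1 = ε/1000 = -0.0328
f^(α−1) = 0.349^(-0.0328) = 1.035131
δ_res = (-0.694 + 1000) × 1.035131 − 1000 = 1034.413 − 1000 = 34.41‰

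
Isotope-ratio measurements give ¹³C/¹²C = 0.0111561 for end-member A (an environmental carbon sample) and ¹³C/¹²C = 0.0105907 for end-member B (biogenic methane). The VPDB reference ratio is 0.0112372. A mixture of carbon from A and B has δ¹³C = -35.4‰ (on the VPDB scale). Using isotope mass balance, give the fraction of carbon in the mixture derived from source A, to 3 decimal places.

0.440

δ_A = (0.0111561/0.0112372 − 1)×1000 = (0.992783 − 1)×1000 = -7.217‰
δ_B = (0.0105907/0.0112372 − 1)×1000 = (0.942468 − 1)×1000 = -57.532‰
f_A = (δ_mix − δ_B)/(δ_A − δ_B) = (-35.4 − (-57.532))/(-7.217 − (-57.532))
f_A = 22.132 / 50.315 = 0.4399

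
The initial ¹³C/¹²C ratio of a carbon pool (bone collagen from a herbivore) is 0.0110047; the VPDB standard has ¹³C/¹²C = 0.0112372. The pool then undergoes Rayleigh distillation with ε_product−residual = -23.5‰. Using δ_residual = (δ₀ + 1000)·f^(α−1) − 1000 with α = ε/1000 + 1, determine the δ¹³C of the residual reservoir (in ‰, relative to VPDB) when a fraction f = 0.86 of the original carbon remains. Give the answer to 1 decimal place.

δ₀ = (0.0110047/0.0112372 − 1)×1000 = (0.979310 − 1)×1000 = -20.690‰
α − 1 = ε/1000 = -0.0235
f^(α−1) = 0.86^(-0.0235) = 1.003551
δ_res = (-20.690 + 1000) × 1.003551 − 1000 = 982.787 − 1000 = -17.21‰

-17.2‰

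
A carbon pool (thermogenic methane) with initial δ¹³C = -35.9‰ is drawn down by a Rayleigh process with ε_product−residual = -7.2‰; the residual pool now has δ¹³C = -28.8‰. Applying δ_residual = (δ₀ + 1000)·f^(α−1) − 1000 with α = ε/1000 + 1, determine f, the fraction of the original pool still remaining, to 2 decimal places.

0.36

α − 1 = ε/1000 = -0.0072
(δ_res + 1000)/(δ₀ + 1000) = (-28.8 + 1000)/(-35.9 + 1000) = 971.2/964.1 = 1.007364
f = 1.007364^(1/-0.0072) = exp(ln(1.007364)/-0.0072) = exp(0.00734/-0.0072)
f = exp(-1.0191) = 0.3609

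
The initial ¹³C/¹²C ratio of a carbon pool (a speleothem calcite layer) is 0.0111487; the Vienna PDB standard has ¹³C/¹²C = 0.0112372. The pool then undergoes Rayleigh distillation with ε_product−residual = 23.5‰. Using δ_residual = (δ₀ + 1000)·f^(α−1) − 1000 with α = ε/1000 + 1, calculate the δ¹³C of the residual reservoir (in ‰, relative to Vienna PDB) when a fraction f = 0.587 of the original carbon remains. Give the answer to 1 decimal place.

-20.2‰

δ₀ = (0.0111487/0.0112372 − 1)×1000 = (0.992124 − 1)×1000 = -7.876‰
α − 1 = ε/1000 = 0.0235
f^(α−1) = 0.587^(0.0235) = 0.987559
δ_res = (-7.876 + 1000) × 0.987559 − 1000 = 979.781 − 1000 = -20.22‰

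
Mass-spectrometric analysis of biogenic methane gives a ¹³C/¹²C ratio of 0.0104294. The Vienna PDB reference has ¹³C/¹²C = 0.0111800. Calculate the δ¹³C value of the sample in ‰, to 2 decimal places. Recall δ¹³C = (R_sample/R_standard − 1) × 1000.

-67.14‰

δ¹³C = (R_sample / R_standard − 1) × 1000
R_sample / R_standard = 0.0104294 / 0.0111800 = 0.932862
δ¹³C = (0.932862 − 1) × 1000 = -67.138‰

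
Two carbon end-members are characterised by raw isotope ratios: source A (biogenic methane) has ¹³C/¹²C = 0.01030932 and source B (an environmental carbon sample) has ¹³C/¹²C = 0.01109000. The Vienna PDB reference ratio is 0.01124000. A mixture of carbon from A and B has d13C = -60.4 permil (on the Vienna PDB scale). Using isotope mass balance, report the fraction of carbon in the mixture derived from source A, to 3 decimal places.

0.677

δ_A = (0.01030932/0.01124000 − 1)×1000 = (0.917199 − 1)×1000 = -82.801 permil
δ_B = (0.01109000/0.01124000 − 1)×1000 = (0.986655 − 1)×1000 = -13.345 permil
f_A = (δ_mix − δ_B)/(δ_A − δ_B) = (-60.4 − (-13.345))/(-82.801 − (-13.345))
f_A = -47.055 / -69.456 = 0.6775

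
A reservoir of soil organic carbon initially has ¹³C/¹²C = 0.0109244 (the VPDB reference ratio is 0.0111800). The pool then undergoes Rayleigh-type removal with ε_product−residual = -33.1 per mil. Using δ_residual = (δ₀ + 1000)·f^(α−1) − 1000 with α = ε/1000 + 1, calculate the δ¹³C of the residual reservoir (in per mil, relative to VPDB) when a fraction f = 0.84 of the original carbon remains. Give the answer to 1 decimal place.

δ₀ = (0.0109244/0.0111800 − 1)×1000 = (0.977138 − 1)×1000 = -22.862 per mil
α − 1 = ε/1000 = -0.0331
f^(α−1) = 0.84^(-0.0331) = 1.005788
δ_res = (-22.862 + 1000) × 1.005788 − 1000 = 982.793 − 1000 = -17.21 per mil

-17.2 per mil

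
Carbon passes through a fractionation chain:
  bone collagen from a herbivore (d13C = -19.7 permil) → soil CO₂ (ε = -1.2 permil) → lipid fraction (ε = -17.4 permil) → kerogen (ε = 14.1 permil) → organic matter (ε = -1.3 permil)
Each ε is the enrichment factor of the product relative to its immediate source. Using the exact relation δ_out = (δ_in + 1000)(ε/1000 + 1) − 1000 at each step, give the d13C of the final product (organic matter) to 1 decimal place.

-25.6 permil

step 1: δ = (-19.70 + 1000)·(-1.2/1000 + 1) − 1000 = -20.88 permil
step 2: δ = (-20.88 + 1000)·(-17.4/1000 + 1) − 1000 = -37.91 permil
step 3: δ = (-37.91 + 1000)·(14.1/1000 + 1) − 1000 = -24.35 permil
step 4: δ = (-24.35 + 1000)·(-1.3/1000 + 1) − 1000 = -25.62 permil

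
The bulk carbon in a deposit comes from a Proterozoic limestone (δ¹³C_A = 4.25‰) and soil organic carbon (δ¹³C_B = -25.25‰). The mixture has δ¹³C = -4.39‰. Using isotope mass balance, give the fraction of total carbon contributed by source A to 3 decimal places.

0.707

δ_mix = f_A·δ_A + (1 − f_A)·δ_B  ⇒  f_A = (δ_mix − δ_B)/(δ_A − δ_B)
f_A = (-4.39 − (-25.25)) / (4.25 − (-25.25))
f_A = 20.86 / 29.50 = 0.7071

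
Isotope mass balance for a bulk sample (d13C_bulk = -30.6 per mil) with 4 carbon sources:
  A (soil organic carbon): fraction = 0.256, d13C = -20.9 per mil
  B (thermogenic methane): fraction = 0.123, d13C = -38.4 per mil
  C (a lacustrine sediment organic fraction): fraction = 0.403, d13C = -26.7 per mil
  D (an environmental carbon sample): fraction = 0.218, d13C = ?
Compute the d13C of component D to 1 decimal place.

-44.8 per mil

Isotope mass balance: δ_bulk = Σ fᵢ·δᵢ.
-30.6 = 0.256×(-20.9) + 0.123×(-38.4) + 0.403×(-26.7) + 0.218×δ_D
0.218·δ_D = -30.6 − (-20.834) = -9.766
δ_D = -9.766 / 0.218 = -44.80 per mil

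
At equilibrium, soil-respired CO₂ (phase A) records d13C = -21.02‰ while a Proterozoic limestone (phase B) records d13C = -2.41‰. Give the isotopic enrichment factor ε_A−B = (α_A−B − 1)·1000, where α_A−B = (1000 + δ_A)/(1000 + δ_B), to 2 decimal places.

α_A−B = (1000 + -21.02) / (1000 + -2.41) = 978.98 / 997.59 = 0.981345
ε_A−B = (0.981345 − 1) × 1000 = -18.655‰
(The approximation ε ≈ δ_A − δ_B would give -18.61‰.)

-18.65‰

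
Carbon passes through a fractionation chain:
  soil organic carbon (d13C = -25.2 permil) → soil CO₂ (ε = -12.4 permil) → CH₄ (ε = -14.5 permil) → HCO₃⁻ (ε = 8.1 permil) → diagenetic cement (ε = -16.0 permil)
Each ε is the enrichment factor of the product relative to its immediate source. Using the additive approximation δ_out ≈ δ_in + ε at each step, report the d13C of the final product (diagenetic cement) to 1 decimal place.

step 1: δ ≈ -25.2 + (-12.4) = -37.6 permil
step 2: δ ≈ -37.6 + (-14.5) = -52.1 permil
step 3: δ ≈ -52.1 + (8.1) = -44.0 permil
step 4: δ ≈ -44.0 + (-16.0) = -60.0 permil

-60.0 permil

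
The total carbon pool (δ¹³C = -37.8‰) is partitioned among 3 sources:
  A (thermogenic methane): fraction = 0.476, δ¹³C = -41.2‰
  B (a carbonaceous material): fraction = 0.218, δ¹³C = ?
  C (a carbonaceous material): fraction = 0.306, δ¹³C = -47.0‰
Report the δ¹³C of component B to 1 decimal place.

-17.5‰

Isotope mass balance: δ_bulk = Σ fᵢ·δᵢ.
-37.8 = 0.476×(-41.2) + 0.218×δ_B + 0.306×(-47.0)
0.218·δ_B = -37.8 − (-33.993) = -3.807
δ_B = -3.807 / 0.218 = -17.46‰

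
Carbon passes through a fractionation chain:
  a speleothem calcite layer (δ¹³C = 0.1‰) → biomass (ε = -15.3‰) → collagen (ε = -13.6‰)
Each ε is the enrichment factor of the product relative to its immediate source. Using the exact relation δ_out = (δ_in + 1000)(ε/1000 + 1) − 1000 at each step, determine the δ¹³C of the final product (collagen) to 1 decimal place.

step 1: δ = (0.10 + 1000)·(-15.3/1000 + 1) − 1000 = -15.20‰
step 2: δ = (-15.20 + 1000)·(-13.6/1000 + 1) − 1000 = -28.59‰

-28.6‰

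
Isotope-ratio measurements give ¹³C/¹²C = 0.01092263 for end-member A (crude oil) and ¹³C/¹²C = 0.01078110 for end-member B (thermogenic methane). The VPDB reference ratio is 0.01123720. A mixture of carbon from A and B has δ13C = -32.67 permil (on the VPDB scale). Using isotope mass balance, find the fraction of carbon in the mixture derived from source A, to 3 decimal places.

0.629

δ_A = (0.01092263/0.01123720 − 1)×1000 = (0.972006 − 1)×1000 = -27.994 permil
δ_B = (0.01078110/0.01123720 − 1)×1000 = (0.959412 − 1)×1000 = -40.588 permil
f_A = (δ_mix − δ_B)/(δ_A − δ_B) = (-32.67 − (-40.588))/(-27.994 − (-40.588))
f_A = 7.918 / 12.595 = 0.6287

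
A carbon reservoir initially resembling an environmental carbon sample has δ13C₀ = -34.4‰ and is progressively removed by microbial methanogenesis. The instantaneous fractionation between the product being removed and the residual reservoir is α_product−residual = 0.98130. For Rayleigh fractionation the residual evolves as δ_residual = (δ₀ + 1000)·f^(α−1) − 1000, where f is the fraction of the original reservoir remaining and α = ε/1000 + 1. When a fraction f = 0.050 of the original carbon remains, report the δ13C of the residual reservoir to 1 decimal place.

21.2‰

Rayleigh residual: δ_res = (δ₀ + 1000)·f^(α−1) − 1000
α − 1 = -0.01870
f^(α−1) = 0.050^(-0.01870) = 1.057619
δ_res = (-34.4 + 1000) × 1.057619 − 1000 = 1021.237 − 1000 = 21.24‰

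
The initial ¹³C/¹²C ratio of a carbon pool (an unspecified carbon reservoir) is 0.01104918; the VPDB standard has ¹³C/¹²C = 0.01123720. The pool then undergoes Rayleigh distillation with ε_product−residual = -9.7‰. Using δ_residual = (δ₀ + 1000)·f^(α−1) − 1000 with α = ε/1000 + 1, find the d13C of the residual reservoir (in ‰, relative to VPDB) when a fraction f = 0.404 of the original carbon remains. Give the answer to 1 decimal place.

δ₀ = (0.01104918/0.01123720 − 1)×1000 = (0.983268 − 1)×1000 = -16.732‰
α − 1 = ε/1000 = -0.0097
f^(α−1) = 0.404^(-0.0097) = 1.008830
δ_res = (-16.732 + 1000) × 1.008830 − 1000 = 991.951 − 1000 = -8.05‰

-8.0‰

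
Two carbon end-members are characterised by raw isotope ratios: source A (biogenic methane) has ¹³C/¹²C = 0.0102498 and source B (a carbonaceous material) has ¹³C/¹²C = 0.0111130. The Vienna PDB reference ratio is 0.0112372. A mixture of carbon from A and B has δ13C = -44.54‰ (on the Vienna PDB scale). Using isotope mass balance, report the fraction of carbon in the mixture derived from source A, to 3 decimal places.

δ_A = (0.0102498/0.0112372 − 1)×1000 = (0.912131 − 1)×1000 = -87.869‰
δ_B = (0.0111130/0.0112372 − 1)×1000 = (0.988947 − 1)×1000 = -11.053‰
f_A = (δ_mix − δ_B)/(δ_A − δ_B) = (-44.54 − (-11.053))/(-87.869 − (-11.053))
f_A = -33.487 / -76.816 = 0.4359

0.436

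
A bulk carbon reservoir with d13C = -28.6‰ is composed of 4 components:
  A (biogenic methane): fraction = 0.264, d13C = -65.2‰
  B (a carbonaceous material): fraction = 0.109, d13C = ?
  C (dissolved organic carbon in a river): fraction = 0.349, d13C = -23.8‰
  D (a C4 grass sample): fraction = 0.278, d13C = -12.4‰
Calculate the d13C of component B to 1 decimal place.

3.4‰

Isotope mass balance: δ_bulk = Σ fᵢ·δᵢ.
-28.6 = 0.264×(-65.2) + 0.109×δ_B + 0.349×(-23.8) + 0.278×(-12.4)
0.109·δ_B = -28.6 − (-28.966) = 0.366
δ_B = 0.366 / 0.109 = 3.36‰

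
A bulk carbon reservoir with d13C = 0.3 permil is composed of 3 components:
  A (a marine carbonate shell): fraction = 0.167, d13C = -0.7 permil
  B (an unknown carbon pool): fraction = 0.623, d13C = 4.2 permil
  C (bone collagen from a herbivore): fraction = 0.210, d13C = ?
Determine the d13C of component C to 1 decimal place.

Isotope mass balance: δ_bulk = Σ fᵢ·δᵢ.
0.3 = 0.167×(-0.7) + 0.623×(4.2) + 0.210×δ_C
0.210·δ_C = 0.3 − (2.500) = -2.200
δ_C = -2.200 / 0.210 = -10.47 permil

-10.5 permil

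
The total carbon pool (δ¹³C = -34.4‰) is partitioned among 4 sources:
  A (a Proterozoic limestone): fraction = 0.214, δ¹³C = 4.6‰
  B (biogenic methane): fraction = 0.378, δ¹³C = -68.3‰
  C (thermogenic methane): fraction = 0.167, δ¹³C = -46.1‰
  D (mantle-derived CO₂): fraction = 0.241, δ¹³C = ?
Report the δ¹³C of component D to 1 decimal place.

Isotope mass balance: δ_bulk = Σ fᵢ·δᵢ.
-34.4 = 0.214×(4.6) + 0.378×(-68.3) + 0.167×(-46.1) + 0.241×δ_D
0.241·δ_D = -34.4 − (-32.532) = -1.868
δ_D = -1.868 / 0.241 = -7.75‰

-7.8‰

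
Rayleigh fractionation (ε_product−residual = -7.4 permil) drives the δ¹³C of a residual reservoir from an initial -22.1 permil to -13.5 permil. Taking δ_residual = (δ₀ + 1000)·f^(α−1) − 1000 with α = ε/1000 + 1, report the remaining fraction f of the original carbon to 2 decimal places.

0.31

α − 1 = ε/1000 = -0.0074
(δ_res + 1000)/(δ₀ + 1000) = (-13.5 + 1000)/(-22.1 + 1000) = 986.5/977.9 = 1.008794
f = 1.008794^(1/-0.0074) = exp(ln(1.008794)/-0.0074) = exp(0.00876/-0.0074)
f = exp(-1.1832) = 0.3063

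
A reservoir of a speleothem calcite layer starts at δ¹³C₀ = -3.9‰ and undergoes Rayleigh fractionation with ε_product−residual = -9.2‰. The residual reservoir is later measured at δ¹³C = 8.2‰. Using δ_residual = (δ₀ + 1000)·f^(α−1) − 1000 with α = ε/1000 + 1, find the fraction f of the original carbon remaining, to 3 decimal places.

0.269

α − 1 = ε/1000 = -0.0092
(δ_res + 1000)/(δ₀ + 1000) = (8.2 + 1000)/(-3.9 + 1000) = 1008.2/996.1 = 1.012147
f = 1.012147^(1/-0.0092) = exp(ln(1.012147)/-0.0092) = exp(0.01207/-0.0092)
f = exp(-1.3124) = 0.2692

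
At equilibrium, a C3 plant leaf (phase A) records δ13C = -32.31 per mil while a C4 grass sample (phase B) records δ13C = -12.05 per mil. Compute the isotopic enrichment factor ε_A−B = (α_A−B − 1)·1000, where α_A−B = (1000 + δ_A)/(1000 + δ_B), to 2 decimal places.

-20.51 per mil

α_A−B = (1000 + -32.31) / (1000 + -12.05) = 967.69 / 987.95 = 0.979493
ε_A−B = (0.979493 − 1) × 1000 = -20.507 per mil
(The approximation ε ≈ δ_A − δ_B would give -20.26 per mil.)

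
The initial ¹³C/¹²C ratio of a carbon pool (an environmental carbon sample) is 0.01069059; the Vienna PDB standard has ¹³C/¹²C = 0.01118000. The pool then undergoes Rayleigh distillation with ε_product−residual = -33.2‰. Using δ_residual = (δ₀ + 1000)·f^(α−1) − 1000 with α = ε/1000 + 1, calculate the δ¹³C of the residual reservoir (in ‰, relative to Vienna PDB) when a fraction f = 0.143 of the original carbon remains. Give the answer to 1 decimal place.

20.0‰

δ₀ = (0.01069059/0.01118000 − 1)×1000 = (0.956225 − 1)×1000 = -43.775‰
α − 1 = ε/1000 = -0.0332
f^(α−1) = 0.143^(-0.0332) = 1.066701
δ_res = (-43.775 + 1000) × 1.066701 − 1000 = 1020.006 − 1000 = 20.01‰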